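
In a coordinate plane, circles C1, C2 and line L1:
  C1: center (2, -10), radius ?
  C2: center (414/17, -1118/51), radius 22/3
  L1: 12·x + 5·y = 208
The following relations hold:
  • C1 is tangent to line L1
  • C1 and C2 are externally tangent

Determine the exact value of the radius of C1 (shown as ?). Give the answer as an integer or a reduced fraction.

1. [C1‖L1]  r_C1² − 324 = 0  ⇒  r_C1 = 18 (r>0 drops 1)
2. [ext C1·C2]  r_C1² + (44/3)r_C1 − 588 = 0  ⇒  r_C1 = 18 (r>0 drops 1)

18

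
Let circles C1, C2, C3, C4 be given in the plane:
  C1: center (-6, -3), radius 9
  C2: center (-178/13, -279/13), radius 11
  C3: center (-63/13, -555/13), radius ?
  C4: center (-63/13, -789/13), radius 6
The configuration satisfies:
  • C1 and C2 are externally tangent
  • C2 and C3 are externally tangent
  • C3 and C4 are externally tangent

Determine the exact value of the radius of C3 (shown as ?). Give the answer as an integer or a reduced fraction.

12

1. [ext C2·C3]  r_C3² + 22r_C3 − 408 = 0  ⇒  r_C3 = 12 (r>0 drops 1)
2. [ext C3·C4]  r_C3² + 12r_C3 − 288 = 0  ⇒  r_C3 = 12 (r>0 drops 1)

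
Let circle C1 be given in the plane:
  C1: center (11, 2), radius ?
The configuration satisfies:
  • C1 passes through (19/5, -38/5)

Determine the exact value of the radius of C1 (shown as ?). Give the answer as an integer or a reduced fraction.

1. [C1∋P]  r_C1² − 144 = 0  ⇒  r_C1 = 12 (r>0 drops 1)

12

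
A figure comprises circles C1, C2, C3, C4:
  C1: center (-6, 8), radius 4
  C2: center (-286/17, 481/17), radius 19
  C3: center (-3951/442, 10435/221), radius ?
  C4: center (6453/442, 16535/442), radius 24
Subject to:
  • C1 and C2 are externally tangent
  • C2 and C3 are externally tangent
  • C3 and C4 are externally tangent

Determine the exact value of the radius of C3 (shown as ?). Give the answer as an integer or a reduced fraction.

3/2

1. [ext C2·C3]  r_C3² + 38r_C3 − 237/4 = 0  ⇒  r_C3 = 3/2 (r>0 drops 1)
2. [ext C3·C4]  r_C3² + 48r_C3 − 297/4 = 0  ⇒  r_C3 = 3/2 (r>0 drops 1)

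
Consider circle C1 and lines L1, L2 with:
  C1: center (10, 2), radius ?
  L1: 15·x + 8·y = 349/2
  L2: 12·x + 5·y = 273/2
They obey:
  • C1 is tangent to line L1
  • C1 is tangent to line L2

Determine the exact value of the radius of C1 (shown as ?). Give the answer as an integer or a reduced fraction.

1/2

1. [C1‖L1]  r_C1² − 1/4 = 0  ⇒  r_C1 = 1/2 (r>0 drops 1)
2. [C1‖L2]  r_C1² − 1/4 = 0  ⇒  r_C1 = 1/2 (r>0 drops 1)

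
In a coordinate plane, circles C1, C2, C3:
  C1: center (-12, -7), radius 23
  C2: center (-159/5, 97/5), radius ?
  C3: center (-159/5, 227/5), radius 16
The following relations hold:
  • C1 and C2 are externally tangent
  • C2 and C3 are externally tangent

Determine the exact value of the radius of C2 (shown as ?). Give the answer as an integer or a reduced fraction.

10

1. [ext C1·C2]  r_C2² + 46r_C2 − 560 = 0  ⇒  r_C2 = 10 (r>0 drops 1)
2. [ext C2·C3]  r_C2² + 32r_C2 − 420 = 0  ⇒  r_C2 = 10 (r>0 drops 1)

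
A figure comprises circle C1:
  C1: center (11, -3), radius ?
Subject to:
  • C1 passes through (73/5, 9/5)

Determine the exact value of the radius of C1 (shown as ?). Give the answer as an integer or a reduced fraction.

1. [C1∋P]  r_C1² − 36 = 0  ⇒  r_C1 = 6 (r>0 drops 1)

6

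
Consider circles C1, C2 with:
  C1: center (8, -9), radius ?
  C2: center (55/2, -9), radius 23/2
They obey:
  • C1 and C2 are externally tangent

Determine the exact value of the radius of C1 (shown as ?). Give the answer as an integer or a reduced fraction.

1. [ext C1·C2]  r_C1² + 23r_C1 − 248 = 0  ⇒  r_C1 = 8 (r>0 drops 1)

8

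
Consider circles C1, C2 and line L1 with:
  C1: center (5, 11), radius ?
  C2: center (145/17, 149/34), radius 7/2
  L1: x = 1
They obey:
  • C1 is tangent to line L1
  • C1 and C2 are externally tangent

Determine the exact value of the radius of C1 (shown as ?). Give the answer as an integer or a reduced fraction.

4

1. [C1‖L1]  r_C1² − 16 = 0  ⇒  r_C1 = 4 (r>0 drops 1)
2. [ext C1·C2]  r_C1² + 7r_C1 − 44 = 0  ⇒  r_C1 = 4 (r>0 drops 1)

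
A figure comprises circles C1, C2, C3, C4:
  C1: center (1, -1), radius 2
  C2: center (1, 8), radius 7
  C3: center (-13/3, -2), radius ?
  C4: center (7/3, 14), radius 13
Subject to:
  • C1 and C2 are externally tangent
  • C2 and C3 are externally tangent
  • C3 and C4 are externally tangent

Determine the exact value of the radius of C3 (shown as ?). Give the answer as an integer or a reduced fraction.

1. [ext C2·C3]  r_C3² + 14r_C3 − 715/9 = 0  ⇒  r_C3 = 13/3 (r>0 drops 1)
2. [ext C3·C4]  r_C3² + 26r_C3 − 1183/9 = 0  ⇒  r_C3 = 13/3 (r>0 drops 1)

13/3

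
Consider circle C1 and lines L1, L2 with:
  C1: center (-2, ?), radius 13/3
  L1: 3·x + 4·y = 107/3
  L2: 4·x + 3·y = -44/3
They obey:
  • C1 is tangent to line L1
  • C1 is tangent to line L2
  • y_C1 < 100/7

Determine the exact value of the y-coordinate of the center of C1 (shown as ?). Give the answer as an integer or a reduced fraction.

5

1. [C1‖L1]  y_C1² − (125/6)y_C1 + 475/6 = 0  ⇒  y_C1 = 5 or 95/6
2. [C1‖L2]  y_C1² + (40/9)y_C1 − 425/9 = 0  ⇒  y_C1 = -85/9 or 5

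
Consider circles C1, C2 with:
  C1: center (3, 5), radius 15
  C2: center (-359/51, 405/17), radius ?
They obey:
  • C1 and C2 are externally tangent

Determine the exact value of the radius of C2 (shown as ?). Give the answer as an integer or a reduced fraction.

1. [ext C1·C2]  r_C2² + 30r_C2 − 2071/9 = 0  ⇒  r_C2 = 19/3 (r>0 drops 1)

19/3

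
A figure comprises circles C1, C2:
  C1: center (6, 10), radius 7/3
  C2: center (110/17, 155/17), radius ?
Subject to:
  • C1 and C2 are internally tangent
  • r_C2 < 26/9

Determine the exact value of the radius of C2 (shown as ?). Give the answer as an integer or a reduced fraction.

4/3

1. [int C1,C2]  r_C2² − (14/3)r_C2 + 40/9 = 0  ⇒  r_C2 = 4/3 or 10/3
2. given r_C2 < 26/9: keep 4/3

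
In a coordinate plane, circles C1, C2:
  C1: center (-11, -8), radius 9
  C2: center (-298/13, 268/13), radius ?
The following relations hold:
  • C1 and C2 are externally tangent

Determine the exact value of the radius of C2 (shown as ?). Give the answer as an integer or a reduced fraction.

1. [ext C1·C2]  r_C2² + 18r_C2 − 880 = 0  ⇒  r_C2 = 22 (r>0 drops 1)

22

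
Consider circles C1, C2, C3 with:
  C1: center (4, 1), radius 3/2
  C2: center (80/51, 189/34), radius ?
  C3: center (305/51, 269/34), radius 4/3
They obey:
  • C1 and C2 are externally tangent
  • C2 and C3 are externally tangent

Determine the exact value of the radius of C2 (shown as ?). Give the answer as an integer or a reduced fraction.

1. [ext C1·C2]  r_C2² + 3r_C2 − 220/9 = 0  ⇒  r_C2 = 11/3 (r>0 drops 1)
2. [ext C2·C3]  r_C2² + (8/3)r_C2 − 209/9 = 0  ⇒  r_C2 = 11/3 (r>0 drops 1)

11/3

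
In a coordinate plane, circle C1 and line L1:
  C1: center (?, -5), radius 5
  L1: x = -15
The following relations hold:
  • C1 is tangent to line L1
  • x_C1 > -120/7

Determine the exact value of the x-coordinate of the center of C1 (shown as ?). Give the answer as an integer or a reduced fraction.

1. [C1‖L1]  x_C1² + 30x_C1 + 200 = 0  ⇒  x_C1 = -20 or -10
2. given x_C1 > -120/7: keep -10

-10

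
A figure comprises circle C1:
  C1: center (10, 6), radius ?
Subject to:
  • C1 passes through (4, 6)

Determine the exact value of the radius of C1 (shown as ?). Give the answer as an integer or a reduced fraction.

1. [C1∋P]  r_C1² − 36 = 0  ⇒  r_C1 = 6 (r>0 drops 1)

6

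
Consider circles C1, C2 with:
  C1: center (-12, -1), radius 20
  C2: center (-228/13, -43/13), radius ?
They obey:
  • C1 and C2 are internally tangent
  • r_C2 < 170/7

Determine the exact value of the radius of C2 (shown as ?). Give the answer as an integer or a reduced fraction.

1. [int C1,C2]  r_C2² − 40r_C2 + 364 = 0  ⇒  r_C2 = 14 or 26
2. given r_C2 < 170/7: keep 14

14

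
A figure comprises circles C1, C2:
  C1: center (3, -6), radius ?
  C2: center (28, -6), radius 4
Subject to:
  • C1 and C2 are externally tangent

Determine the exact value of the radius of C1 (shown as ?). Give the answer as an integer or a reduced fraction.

21

1. [ext C1·C2]  r_C1² + 8r_C1 − 609 = 0  ⇒  r_C1 = 21 (r>0 drops 1)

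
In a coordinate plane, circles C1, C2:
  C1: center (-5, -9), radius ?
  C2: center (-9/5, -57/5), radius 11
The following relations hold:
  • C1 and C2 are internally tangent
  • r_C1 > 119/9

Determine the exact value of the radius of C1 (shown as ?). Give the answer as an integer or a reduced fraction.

1. [int C1,C2]  r_C1² − 22r_C1 + 105 = 0  ⇒  r_C1 = 7 or 15
2. given r_C1 > 119/9: keep 15

15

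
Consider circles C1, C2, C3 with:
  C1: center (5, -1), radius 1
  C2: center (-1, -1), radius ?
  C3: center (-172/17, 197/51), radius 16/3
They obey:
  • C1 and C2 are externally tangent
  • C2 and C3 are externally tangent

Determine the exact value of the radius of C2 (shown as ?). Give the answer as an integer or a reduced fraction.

5

1. [ext C1·C2]  r_C2² + 2r_C2 − 35 = 0  ⇒  r_C2 = 5 (r>0 drops 1)
2. [ext C2·C3]  r_C2² + (32/3)r_C2 − 235/3 = 0  ⇒  r_C2 = 5 (r>0 drops 1)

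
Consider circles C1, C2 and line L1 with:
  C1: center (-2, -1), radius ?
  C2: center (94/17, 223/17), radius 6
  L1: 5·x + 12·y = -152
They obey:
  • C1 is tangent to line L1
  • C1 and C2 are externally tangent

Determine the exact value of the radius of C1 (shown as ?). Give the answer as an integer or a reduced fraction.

10

1. [C1‖L1]  r_C1² − 100 = 0  ⇒  r_C1 = 10 (r>0 drops 1)
2. [ext C1·C2]  r_C1² + 12r_C1 − 220 = 0  ⇒  r_C1 = 10 (r>0 drops 1)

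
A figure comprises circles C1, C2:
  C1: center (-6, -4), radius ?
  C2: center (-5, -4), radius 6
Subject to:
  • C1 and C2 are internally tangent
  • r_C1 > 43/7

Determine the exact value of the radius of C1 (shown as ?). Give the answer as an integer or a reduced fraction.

7

1. [int C1,C2]  r_C1² − 12r_C1 + 35 = 0  ⇒  r_C1 = 5 or 7
2. given r_C1 > 43/7: keep 7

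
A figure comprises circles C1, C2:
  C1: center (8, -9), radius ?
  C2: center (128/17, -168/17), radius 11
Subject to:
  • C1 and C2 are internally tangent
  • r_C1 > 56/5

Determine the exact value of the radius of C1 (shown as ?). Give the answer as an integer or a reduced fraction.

12

1. [int C1,C2]  r_C1² − 22r_C1 + 120 = 0  ⇒  r_C1 = 10 or 12
2. given r_C1 > 56/5: keep 12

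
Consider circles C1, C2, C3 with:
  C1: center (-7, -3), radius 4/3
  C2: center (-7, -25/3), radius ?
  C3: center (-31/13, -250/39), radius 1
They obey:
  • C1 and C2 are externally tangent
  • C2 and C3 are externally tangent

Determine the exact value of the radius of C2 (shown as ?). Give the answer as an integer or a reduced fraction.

4

1. [ext C1·C2]  r_C2² + (8/3)r_C2 − 80/3 = 0  ⇒  r_C2 = 4 (r>0 drops 1)
2. [ext C2·C3]  r_C2² + 2r_C2 − 24 = 0  ⇒  r_C2 = 4 (r>0 drops 1)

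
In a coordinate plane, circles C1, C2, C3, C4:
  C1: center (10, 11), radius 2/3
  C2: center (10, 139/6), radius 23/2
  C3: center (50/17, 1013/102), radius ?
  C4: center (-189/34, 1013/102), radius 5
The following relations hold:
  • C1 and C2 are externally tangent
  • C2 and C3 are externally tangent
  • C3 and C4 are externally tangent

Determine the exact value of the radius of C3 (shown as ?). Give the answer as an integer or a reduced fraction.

1. [ext C2·C3]  r_C3² + 23r_C3 − 371/4 = 0  ⇒  r_C3 = 7/2 (r>0 drops 1)
2. [ext C3·C4]  r_C3² + 10r_C3 − 189/4 = 0  ⇒  r_C3 = 7/2 (r>0 drops 1)

7/2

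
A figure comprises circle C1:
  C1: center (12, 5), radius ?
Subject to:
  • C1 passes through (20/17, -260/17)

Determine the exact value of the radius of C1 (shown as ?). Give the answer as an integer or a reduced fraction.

23

1. [C1∋P]  r_C1² − 529 = 0  ⇒  r_C1 = 23 (r>0 drops 1)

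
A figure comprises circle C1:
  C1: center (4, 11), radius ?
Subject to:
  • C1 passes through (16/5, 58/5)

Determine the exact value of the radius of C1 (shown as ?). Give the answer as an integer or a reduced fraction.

1

1. [C1∋P]  r_C1² − 1 = 0  ⇒  r_C1 = 1 (r>0 drops 1)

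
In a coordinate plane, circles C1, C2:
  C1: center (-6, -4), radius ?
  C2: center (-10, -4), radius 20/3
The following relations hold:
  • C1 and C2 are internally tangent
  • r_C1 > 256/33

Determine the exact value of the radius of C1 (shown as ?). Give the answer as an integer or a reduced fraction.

32/3

1. [int C1,C2]  r_C1² − (40/3)r_C1 + 256/9 = 0  ⇒  r_C1 = 8/3 or 32/3
2. given r_C1 > 256/33: keep 32/3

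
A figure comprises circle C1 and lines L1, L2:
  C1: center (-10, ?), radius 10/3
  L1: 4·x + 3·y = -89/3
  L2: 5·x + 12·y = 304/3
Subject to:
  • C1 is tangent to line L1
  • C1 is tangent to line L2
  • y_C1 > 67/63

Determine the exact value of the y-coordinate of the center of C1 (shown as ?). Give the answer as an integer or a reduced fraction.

9

1. [C1‖L1]  y_C1² − (62/9)y_C1 − 19 = 0  ⇒  y_C1 = -19/9 or 9
2. [C1‖L2]  y_C1² − (227/9)y_C1 + 146 = 0  ⇒  y_C1 = 9 or 146/9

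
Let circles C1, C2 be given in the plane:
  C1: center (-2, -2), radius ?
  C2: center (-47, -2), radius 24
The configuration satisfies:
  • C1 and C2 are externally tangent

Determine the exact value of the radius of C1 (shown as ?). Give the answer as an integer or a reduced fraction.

1. [ext C1·C2]  r_C1² + 48r_C1 − 1449 = 0  ⇒  r_C1 = 21 (r>0 drops 1)

21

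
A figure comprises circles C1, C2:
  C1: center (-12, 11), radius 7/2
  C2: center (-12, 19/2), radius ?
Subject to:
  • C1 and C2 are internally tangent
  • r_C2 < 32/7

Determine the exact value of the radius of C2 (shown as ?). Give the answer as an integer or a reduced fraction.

2

1. [int C1,C2]  r_C2² − 7r_C2 + 10 = 0  ⇒  r_C2 = 2 or 5
2. given r_C2 < 32/7: keep 2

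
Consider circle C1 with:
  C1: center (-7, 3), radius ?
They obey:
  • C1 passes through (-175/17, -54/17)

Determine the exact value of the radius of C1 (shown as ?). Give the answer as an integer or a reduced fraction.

7

1. [C1∋P]  r_C1² − 49 = 0  ⇒  r_C1 = 7 (r>0 drops 1)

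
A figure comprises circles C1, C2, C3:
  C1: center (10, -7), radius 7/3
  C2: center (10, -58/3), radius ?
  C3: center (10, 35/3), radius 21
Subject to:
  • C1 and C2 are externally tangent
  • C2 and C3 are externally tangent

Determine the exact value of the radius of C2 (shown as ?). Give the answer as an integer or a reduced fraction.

10

1. [ext C1·C2]  r_C2² + (14/3)r_C2 − 440/3 = 0  ⇒  r_C2 = 10 (r>0 drops 1)
2. [ext C2·C3]  r_C2² + 42r_C2 − 520 = 0  ⇒  r_C2 = 10 (r>0 drops 1)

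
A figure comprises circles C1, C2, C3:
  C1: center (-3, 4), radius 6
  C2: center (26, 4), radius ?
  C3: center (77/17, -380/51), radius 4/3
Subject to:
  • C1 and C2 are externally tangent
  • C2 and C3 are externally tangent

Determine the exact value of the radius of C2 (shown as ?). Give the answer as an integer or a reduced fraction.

23

1. [ext C1·C2]  r_C2² + 12r_C2 − 805 = 0  ⇒  r_C2 = 23 (r>0 drops 1)
2. [ext C2·C3]  r_C2² + (8/3)r_C2 − 1771/3 = 0  ⇒  r_C2 = 23 (r>0 drops 1)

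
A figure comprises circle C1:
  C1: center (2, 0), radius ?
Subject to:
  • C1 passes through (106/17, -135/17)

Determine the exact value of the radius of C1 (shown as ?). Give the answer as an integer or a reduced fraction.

9

1. [C1∋P]  r_C1² − 81 = 0  ⇒  r_C1 = 9 (r>0 drops 1)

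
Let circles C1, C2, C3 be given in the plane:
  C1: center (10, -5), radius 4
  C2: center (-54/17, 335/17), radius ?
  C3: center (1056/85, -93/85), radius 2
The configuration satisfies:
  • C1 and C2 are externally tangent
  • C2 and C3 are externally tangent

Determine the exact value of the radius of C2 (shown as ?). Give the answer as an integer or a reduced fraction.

1. [ext C1·C2]  r_C2² + 8r_C2 − 768 = 0  ⇒  r_C2 = 24 (r>0 drops 1)
2. [ext C2·C3]  r_C2² + 4r_C2 − 672 = 0  ⇒  r_C2 = 24 (r>0 drops 1)

24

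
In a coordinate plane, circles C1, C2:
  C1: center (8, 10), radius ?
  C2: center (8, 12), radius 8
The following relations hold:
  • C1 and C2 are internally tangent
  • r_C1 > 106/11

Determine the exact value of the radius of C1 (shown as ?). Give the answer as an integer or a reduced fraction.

10

1. [int C1,C2]  r_C1² − 16r_C1 + 60 = 0  ⇒  r_C1 = 6 or 10
2. given r_C1 > 106/11: keep 10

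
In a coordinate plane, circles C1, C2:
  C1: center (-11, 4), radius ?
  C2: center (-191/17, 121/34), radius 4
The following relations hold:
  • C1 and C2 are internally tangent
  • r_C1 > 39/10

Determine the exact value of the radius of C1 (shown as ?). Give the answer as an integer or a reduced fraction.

9/2

1. [int C1,C2]  r_C1² − 8r_C1 + 63/4 = 0  ⇒  r_C1 = 7/2 or 9/2
2. given r_C1 > 39/10: keep 9/2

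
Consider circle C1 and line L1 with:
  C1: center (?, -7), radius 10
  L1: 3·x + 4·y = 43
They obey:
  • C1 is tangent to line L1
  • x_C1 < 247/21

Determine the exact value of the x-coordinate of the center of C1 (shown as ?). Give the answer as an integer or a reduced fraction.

7

1. [C1‖L1]  x_C1² − (142/3)x_C1 + 847/3 = 0  ⇒  x_C1 = 7 or 121/3
2. given x_C1 < 247/21: keep 7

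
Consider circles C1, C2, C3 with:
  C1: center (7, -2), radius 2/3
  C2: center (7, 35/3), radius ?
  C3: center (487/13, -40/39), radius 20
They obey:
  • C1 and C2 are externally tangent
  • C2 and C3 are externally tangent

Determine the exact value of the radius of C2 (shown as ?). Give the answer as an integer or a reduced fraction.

13

1. [ext C1·C2]  r_C2² + (4/3)r_C2 − 559/3 = 0  ⇒  r_C2 = 13 (r>0 drops 1)
2. [ext C2·C3]  r_C2² + 40r_C2 − 689 = 0  ⇒  r_C2 = 13 (r>0 drops 1)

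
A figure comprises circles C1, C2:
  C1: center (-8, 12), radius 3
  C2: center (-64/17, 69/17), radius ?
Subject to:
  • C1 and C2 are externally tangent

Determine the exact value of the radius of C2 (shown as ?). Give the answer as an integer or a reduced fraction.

1. [ext C1·C2]  r_C2² + 6r_C2 − 72 = 0  ⇒  r_C2 = 6 (r>0 drops 1)

6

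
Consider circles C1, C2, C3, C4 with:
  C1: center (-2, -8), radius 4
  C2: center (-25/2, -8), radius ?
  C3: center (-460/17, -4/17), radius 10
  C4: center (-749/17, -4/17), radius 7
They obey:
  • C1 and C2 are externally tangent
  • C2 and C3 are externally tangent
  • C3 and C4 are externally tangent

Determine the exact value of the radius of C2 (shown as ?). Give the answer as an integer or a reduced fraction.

13/2

1. [ext C1·C2]  r_C2² + 8r_C2 − 377/4 = 0  ⇒  r_C2 = 13/2 (r>0 drops 1)
2. [ext C2·C3]  r_C2² + 20r_C2 − 689/4 = 0  ⇒  r_C2 = 13/2 (r>0 drops 1)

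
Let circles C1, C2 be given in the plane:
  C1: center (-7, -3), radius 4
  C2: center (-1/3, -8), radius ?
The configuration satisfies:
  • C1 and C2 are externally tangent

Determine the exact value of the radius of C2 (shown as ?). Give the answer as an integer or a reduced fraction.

1. [ext C1·C2]  r_C2² + 8r_C2 − 481/9 = 0  ⇒  r_C2 = 13/3 (r>0 drops 1)

13/3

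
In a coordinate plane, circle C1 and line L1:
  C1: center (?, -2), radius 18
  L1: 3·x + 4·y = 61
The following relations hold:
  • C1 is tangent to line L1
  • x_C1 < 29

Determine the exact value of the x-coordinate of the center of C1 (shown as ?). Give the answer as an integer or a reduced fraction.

-7

1. [C1‖L1]  x_C1² − 46x_C1 − 371 = 0  ⇒  x_C1 = -7 or 53
2. given x_C1 < 29: keep -7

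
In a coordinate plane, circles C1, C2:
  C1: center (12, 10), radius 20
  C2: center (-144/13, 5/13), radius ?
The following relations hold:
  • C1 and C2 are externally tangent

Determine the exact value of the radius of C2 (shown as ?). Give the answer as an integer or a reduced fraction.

1. [ext C1·C2]  r_C2² + 40r_C2 − 225 = 0  ⇒  r_C2 = 5 (r>0 drops 1)

5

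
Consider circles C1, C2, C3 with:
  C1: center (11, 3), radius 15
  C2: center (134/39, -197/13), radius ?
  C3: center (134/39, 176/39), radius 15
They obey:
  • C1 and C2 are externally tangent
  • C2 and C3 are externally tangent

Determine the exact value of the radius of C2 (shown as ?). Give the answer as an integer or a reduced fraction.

14/3

1. [ext C1·C2]  r_C2² + 30r_C2 − 1456/9 = 0  ⇒  r_C2 = 14/3 (r>0 drops 1)
2. [ext C2·C3]  r_C2² + 30r_C2 − 1456/9 = 0  ⇒  r_C2 = 14/3 (r>0 drops 1)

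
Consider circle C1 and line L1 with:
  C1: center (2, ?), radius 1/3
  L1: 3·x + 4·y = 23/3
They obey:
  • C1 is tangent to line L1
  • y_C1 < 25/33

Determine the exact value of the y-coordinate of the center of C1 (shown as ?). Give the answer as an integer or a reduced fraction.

0

1. [C1‖L1]  y_C1² − (5/6)y_C1 = 0  ⇒  y_C1 = 0 or 5/6
2. given y_C1 < 25/33: keep 0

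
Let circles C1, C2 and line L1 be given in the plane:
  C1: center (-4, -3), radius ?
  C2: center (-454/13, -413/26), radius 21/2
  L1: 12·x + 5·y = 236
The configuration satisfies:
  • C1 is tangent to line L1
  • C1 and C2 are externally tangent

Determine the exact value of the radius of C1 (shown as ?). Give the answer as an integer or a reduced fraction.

1. [C1‖L1]  r_C1² − 529 = 0  ⇒  r_C1 = 23 (r>0 drops 1)
2. [ext C1·C2]  r_C1² + 21r_C1 − 1012 = 0  ⇒  r_C1 = 23 (r>0 drops 1)

23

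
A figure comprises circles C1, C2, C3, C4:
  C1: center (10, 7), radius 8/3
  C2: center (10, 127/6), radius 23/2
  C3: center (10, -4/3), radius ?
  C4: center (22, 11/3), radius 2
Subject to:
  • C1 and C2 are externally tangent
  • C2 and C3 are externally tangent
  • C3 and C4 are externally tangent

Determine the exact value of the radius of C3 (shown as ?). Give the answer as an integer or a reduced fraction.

11

1. [ext C2·C3]  r_C3² + 23r_C3 − 374 = 0  ⇒  r_C3 = 11 (r>0 drops 1)
2. [ext C3·C4]  r_C3² + 4r_C3 − 165 = 0  ⇒  r_C3 = 11 (r>0 drops 1)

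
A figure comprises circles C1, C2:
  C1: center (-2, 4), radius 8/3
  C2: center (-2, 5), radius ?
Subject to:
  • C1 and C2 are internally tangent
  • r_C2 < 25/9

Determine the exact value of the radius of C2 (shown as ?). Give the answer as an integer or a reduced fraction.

5/3

1. [int C1,C2]  r_C2² − (16/3)r_C2 + 55/9 = 0  ⇒  r_C2 = 5/3 or 11/3
2. given r_C2 < 25/9: keep 5/3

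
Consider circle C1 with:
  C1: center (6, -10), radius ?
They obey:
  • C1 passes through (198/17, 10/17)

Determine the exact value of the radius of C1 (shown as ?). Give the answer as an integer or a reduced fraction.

12

1. [C1∋P]  r_C1² − 144 = 0  ⇒  r_C1 = 12 (r>0 drops 1)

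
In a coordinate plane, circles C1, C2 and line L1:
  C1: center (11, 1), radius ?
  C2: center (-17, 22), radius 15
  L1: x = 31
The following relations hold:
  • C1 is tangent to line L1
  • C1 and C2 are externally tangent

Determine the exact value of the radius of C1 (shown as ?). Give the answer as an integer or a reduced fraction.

20

1. [C1‖L1]  r_C1² − 400 = 0  ⇒  r_C1 = 20 (r>0 drops 1)
2. [ext C1·C2]  r_C1² + 30r_C1 − 1000 = 0  ⇒  r_C1 = 20 (r>0 drops 1)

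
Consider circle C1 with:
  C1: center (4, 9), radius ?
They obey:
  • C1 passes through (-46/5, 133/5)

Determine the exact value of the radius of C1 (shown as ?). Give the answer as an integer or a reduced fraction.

1. [C1∋P]  r_C1² − 484 = 0  ⇒  r_C1 = 22 (r>0 drops 1)

22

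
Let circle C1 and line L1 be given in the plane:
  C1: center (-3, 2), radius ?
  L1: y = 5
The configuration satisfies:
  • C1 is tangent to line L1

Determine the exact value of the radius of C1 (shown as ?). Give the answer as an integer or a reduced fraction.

3

1. [C1‖L1]  r_C1² − 9 = 0  ⇒  r_C1 = 3 (r>0 drops 1)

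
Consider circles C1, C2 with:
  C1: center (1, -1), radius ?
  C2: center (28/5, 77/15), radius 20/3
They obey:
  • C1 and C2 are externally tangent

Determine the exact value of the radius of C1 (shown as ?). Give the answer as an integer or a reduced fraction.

1. [ext C1·C2]  r_C1² + (40/3)r_C1 − 43/3 = 0  ⇒  r_C1 = 1 (r>0 drops 1)

1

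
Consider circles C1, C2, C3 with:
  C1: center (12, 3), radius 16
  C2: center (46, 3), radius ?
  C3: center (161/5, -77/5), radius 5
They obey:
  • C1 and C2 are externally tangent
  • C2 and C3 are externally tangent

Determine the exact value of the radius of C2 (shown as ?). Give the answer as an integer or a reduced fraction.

18

1. [ext C1·C2]  r_C2² + 32r_C2 − 900 = 0  ⇒  r_C2 = 18 (r>0 drops 1)
2. [ext C2·C3]  r_C2² + 10r_C2 − 504 = 0  ⇒  r_C2 = 18 (r>0 drops 1)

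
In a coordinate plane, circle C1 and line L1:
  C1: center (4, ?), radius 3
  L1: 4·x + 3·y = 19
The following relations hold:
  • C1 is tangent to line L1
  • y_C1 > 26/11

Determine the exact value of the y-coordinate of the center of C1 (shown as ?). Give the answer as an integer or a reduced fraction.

1. [C1‖L1]  y_C1² − 2y_C1 − 24 = 0  ⇒  y_C1 = -4 or 6
2. given y_C1 > 26/11: keep 6

6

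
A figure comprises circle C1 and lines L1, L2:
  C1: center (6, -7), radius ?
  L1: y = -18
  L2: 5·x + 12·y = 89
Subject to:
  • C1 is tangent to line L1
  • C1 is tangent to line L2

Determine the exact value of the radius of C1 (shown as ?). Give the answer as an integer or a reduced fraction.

1. [C1‖L1]  r_C1² − 121 = 0  ⇒  r_C1 = 11 (r>0 drops 1)
2. [C1‖L2]  r_C1² − 121 = 0  ⇒  r_C1 = 11 (r>0 drops 1)

11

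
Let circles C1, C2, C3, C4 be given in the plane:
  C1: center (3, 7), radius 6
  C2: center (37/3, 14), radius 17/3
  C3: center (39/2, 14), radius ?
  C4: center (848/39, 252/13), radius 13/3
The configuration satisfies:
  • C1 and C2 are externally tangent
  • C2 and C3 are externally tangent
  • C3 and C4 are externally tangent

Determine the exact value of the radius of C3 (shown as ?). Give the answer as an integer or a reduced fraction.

3/2

1. [ext C2·C3]  r_C3² + (34/3)r_C3 − 77/4 = 0  ⇒  r_C3 = 3/2 (r>0 drops 1)
2. [ext C3·C4]  r_C3² + (26/3)r_C3 − 61/4 = 0  ⇒  r_C3 = 3/2 (r>0 drops 1)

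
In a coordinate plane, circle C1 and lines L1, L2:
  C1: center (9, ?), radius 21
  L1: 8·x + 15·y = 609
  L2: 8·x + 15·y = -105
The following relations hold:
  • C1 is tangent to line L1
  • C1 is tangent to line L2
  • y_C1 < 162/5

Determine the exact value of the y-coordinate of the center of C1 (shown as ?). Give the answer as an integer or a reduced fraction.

1. [C1‖L1]  y_C1² − (358/5)y_C1 + 3576/5 = 0  ⇒  y_C1 = 12 or 298/5
2. [C1‖L2]  y_C1² + (118/5)y_C1 − 2136/5 = 0  ⇒  y_C1 = -178/5 or 12

12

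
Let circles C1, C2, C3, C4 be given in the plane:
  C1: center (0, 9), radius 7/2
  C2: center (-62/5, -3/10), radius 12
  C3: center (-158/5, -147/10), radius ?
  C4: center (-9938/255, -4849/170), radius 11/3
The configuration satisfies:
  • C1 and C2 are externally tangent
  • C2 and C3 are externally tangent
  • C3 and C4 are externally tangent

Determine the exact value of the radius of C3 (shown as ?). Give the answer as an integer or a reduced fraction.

1. [ext C2·C3]  r_C3² + 24r_C3 − 432 = 0  ⇒  r_C3 = 12 (r>0 drops 1)
2. [ext C3·C4]  r_C3² + (22/3)r_C3 − 232 = 0  ⇒  r_C3 = 12 (r>0 drops 1)

12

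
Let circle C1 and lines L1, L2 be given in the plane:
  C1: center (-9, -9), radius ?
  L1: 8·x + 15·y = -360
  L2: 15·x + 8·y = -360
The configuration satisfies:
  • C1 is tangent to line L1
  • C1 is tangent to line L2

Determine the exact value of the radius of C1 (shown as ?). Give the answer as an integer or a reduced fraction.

9

1. [C1‖L1]  r_C1² − 81 = 0  ⇒  r_C1 = 9 (r>0 drops 1)
2. [C1‖L2]  r_C1² − 81 = 0  ⇒  r_C1 = 9 (r>0 drops 1)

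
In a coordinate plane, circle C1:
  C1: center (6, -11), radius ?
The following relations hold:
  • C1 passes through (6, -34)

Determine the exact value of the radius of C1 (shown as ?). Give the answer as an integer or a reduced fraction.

1. [C1∋P]  r_C1² − 529 = 0  ⇒  r_C1 = 23 (r>0 drops 1)

23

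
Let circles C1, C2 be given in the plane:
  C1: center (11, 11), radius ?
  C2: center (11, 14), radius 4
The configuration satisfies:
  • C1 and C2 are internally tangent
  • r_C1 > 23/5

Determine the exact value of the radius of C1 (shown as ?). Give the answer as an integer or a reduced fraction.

1. [int C1,C2]  r_C1² − 8r_C1 + 7 = 0  ⇒  r_C1 = 1 or 7
2. given r_C1 > 23/5: keep 7

7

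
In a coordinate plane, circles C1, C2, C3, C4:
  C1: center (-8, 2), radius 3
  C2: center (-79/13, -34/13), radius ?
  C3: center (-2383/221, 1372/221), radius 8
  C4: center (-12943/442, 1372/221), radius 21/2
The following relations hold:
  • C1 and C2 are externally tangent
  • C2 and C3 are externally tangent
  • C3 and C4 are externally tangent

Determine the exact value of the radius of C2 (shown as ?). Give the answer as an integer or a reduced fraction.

2

1. [ext C1·C2]  r_C2² + 6r_C2 − 16 = 0  ⇒  r_C2 = 2 (r>0 drops 1)
2. [ext C2·C3]  r_C2² + 16r_C2 − 36 = 0  ⇒  r_C2 = 2 (r>0 drops 1)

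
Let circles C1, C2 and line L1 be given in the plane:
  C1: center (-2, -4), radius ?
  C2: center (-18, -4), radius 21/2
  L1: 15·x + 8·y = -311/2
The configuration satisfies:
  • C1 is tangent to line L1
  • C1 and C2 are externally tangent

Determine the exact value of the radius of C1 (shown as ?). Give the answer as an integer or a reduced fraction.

1. [C1‖L1]  r_C1² − 121/4 = 0  ⇒  r_C1 = 11/2 (r>0 drops 1)
2. [ext C1·C2]  r_C1² + 21r_C1 − 583/4 = 0  ⇒  r_C1 = 11/2 (r>0 drops 1)

11/2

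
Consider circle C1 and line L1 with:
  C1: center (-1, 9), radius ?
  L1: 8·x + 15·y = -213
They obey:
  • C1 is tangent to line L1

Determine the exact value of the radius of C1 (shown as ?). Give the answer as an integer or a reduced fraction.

1. [C1‖L1]  r_C1² − 400 = 0  ⇒  r_C1 = 20 (r>0 drops 1)

20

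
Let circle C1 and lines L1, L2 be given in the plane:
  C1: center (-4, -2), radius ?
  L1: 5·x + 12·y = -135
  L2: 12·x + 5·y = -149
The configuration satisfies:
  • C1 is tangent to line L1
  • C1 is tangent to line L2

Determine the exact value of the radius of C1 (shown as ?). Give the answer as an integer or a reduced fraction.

7

1. [C1‖L1]  r_C1² − 49 = 0  ⇒  r_C1 = 7 (r>0 drops 1)
2. [C1‖L2]  r_C1² − 49 = 0  ⇒  r_C1 = 7 (r>0 drops 1)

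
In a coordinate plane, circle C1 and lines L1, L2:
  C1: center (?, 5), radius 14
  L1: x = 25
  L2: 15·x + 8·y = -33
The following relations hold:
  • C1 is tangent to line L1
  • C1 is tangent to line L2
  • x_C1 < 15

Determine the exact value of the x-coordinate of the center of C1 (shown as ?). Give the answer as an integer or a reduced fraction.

1. [C1‖L1]  x_C1² − 50x_C1 + 429 = 0  ⇒  x_C1 = 11 or 39
2. [C1‖L2]  x_C1² + (146/15)x_C1 − 3421/15 = 0  ⇒  x_C1 = -311/15 or 11

11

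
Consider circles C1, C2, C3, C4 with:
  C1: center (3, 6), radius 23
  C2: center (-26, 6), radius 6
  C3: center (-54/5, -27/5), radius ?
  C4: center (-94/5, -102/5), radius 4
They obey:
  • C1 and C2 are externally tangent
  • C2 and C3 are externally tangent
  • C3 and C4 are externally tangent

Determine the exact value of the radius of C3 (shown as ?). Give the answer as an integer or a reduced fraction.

13

1. [ext C2·C3]  r_C3² + 12r_C3 − 325 = 0  ⇒  r_C3 = 13 (r>0 drops 1)
2. [ext C3·C4]  r_C3² + 8r_C3 − 273 = 0  ⇒  r_C3 = 13 (r>0 drops 1)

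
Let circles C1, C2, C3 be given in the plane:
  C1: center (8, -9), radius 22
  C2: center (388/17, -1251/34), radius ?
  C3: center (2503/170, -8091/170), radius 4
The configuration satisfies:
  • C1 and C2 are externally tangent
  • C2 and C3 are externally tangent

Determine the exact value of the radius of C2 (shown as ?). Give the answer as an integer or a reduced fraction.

1. [ext C1·C2]  r_C2² + 44r_C2 − 2033/4 = 0  ⇒  r_C2 = 19/2 (r>0 drops 1)
2. [ext C2·C3]  r_C2² + 8r_C2 − 665/4 = 0  ⇒  r_C2 = 19/2 (r>0 drops 1)

19/2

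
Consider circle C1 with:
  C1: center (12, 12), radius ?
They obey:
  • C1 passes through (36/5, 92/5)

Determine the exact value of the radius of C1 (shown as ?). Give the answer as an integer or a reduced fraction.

8

1. [C1∋P]  r_C1² − 64 = 0  ⇒  r_C1 = 8 (r>0 drops 1)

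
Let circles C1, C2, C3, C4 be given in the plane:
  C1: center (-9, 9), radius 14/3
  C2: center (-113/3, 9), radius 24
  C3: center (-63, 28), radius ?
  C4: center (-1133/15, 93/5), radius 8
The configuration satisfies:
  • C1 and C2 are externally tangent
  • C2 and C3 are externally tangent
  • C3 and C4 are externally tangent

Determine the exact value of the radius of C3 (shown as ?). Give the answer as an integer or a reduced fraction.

23/3

1. [ext C2·C3]  r_C3² + 48r_C3 − 3841/9 = 0  ⇒  r_C3 = 23/3 (r>0 drops 1)
2. [ext C3·C4]  r_C3² + 16r_C3 − 1633/9 = 0  ⇒  r_C3 = 23/3 (r>0 drops 1)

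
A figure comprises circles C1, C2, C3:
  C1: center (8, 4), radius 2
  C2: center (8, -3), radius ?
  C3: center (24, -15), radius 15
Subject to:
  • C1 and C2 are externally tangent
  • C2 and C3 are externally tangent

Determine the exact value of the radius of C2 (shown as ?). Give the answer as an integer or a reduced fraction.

1. [ext C1·C2]  r_C2² + 4r_C2 − 45 = 0  ⇒  r_C2 = 5 (r>0 drops 1)
2. [ext C2·C3]  r_C2² + 30r_C2 − 175 = 0  ⇒  r_C2 = 5 (r>0 drops 1)

5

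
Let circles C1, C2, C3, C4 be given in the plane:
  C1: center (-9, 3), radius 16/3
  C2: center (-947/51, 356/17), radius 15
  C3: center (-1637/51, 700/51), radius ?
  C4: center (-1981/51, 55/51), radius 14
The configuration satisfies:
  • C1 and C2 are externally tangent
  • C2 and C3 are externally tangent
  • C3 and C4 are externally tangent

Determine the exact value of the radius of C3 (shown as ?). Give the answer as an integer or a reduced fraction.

1/3

1. [ext C2·C3]  r_C3² + 30r_C3 − 91/9 = 0  ⇒  r_C3 = 1/3 (r>0 drops 1)
2. [ext C3·C4]  r_C3² + 28r_C3 − 85/9 = 0  ⇒  r_C3 = 1/3 (r>0 drops 1)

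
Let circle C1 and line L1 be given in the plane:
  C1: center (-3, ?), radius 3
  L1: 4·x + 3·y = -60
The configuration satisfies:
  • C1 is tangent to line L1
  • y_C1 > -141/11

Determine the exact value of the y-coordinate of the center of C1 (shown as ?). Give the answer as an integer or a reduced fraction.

1. [C1‖L1]  y_C1² + 32y_C1 + 231 = 0  ⇒  y_C1 = -21 or -11
2. given y_C1 > -141/11: keep -11

-11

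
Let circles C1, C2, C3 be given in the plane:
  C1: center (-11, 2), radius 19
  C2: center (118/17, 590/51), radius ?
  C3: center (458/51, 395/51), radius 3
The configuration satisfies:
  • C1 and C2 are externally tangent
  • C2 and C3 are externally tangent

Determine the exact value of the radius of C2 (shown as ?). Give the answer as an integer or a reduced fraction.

4/3

1. [ext C1·C2]  r_C2² + 38r_C2 − 472/9 = 0  ⇒  r_C2 = 4/3 (r>0 drops 1)
2. [ext C2·C3]  r_C2² + 6r_C2 − 88/9 = 0  ⇒  r_C2 = 4/3 (r>0 drops 1)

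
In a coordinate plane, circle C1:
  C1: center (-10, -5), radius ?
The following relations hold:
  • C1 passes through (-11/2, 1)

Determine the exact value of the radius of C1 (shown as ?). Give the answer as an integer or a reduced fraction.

15/2

1. [C1∋P]  r_C1² − 225/4 = 0  ⇒  r_C1 = 15/2 (r>0 drops 1)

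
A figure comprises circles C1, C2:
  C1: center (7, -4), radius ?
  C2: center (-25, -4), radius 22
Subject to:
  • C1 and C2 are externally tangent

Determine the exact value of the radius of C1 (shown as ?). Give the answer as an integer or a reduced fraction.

10

1. [ext C1·C2]  r_C1² + 44r_C1 − 540 = 0  ⇒  r_C1 = 10 (r>0 drops 1)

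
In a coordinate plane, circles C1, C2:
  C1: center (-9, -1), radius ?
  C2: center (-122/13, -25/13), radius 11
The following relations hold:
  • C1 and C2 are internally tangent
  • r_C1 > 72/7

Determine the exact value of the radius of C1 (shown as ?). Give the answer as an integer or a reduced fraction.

12

1. [int C1,C2]  r_C1² − 22r_C1 + 120 = 0  ⇒  r_C1 = 10 or 12
2. given r_C1 > 72/7: keep 12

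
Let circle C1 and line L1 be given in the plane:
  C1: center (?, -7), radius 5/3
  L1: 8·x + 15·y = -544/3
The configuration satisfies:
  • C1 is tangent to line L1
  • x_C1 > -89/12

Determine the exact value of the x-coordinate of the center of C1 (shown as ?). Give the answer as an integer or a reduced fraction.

1. [C1‖L1]  x_C1² + (229/12)x_C1 + 157/2 = 0  ⇒  x_C1 = -157/12 or -6
2. given x_C1 > -89/12: keep -6

-6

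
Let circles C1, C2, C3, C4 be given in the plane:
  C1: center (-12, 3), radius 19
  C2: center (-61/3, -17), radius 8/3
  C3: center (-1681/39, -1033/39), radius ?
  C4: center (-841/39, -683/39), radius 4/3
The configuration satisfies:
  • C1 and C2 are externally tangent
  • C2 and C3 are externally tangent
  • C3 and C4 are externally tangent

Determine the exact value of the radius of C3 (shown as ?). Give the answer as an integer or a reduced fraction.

22

1. [ext C2·C3]  r_C3² + (16/3)r_C3 − 1804/3 = 0  ⇒  r_C3 = 22 (r>0 drops 1)
2. [ext C3·C4]  r_C3² + (8/3)r_C3 − 1628/3 = 0  ⇒  r_C3 = 22 (r>0 drops 1)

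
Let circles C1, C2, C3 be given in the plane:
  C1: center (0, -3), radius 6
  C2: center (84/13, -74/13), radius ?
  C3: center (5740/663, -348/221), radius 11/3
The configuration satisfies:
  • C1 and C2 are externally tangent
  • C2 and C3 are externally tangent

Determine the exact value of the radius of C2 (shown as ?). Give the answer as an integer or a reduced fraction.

1. [ext C1·C2]  r_C2² + 12r_C2 − 13 = 0  ⇒  r_C2 = 1 (r>0 drops 1)
2. [ext C2·C3]  r_C2² + (22/3)r_C2 − 25/3 = 0  ⇒  r_C2 = 1 (r>0 drops 1)

1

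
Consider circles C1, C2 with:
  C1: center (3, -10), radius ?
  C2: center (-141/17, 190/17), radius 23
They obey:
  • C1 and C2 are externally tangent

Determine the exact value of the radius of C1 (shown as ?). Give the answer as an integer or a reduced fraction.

1. [ext C1·C2]  r_C1² + 46r_C1 − 47 = 0  ⇒  r_C1 = 1 (r>0 drops 1)

1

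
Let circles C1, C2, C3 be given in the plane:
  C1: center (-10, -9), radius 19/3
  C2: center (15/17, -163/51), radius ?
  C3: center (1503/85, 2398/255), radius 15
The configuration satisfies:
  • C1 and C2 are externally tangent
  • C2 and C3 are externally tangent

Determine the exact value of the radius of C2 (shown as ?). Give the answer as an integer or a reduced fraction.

1. [ext C1·C2]  r_C2² + (38/3)r_C2 − 112 = 0  ⇒  r_C2 = 6 (r>0 drops 1)
2. [ext C2·C3]  r_C2² + 30r_C2 − 216 = 0  ⇒  r_C2 = 6 (r>0 drops 1)

6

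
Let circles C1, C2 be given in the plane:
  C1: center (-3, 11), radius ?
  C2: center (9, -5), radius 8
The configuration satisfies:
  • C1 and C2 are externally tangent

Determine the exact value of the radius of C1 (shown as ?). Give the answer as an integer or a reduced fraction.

1. [ext C1·C2]  r_C1² + 16r_C1 − 336 = 0  ⇒  r_C1 = 12 (r>0 drops 1)

12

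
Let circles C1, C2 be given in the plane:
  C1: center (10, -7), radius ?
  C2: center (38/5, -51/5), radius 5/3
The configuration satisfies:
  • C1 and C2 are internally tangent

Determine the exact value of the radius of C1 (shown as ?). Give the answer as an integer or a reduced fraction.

1. [int C1,C2]  r_C1² − (10/3)r_C1 − 119/9 = 0  ⇒  r_C1 = 17/3 (r>0 drops 1)

17/3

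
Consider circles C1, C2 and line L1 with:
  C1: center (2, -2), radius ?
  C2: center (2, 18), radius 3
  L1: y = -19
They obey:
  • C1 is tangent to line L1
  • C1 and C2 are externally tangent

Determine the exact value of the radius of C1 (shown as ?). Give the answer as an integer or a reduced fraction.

1. [C1‖L1]  r_C1² − 289 = 0  ⇒  r_C1 = 17 (r>0 drops 1)
2. [ext C1·C2]  r_C1² + 6r_C1 − 391 = 0  ⇒  r_C1 = 17 (r>0 drops 1)

17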